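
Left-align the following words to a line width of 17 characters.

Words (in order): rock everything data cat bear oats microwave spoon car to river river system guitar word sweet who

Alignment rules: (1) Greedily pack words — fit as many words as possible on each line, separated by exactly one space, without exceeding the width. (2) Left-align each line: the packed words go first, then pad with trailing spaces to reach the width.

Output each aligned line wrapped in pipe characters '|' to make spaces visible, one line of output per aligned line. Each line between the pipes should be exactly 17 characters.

Line 1: ['rock', 'everything'] (min_width=15, slack=2)
Line 2: ['data', 'cat', 'bear'] (min_width=13, slack=4)
Line 3: ['oats', 'microwave'] (min_width=14, slack=3)
Line 4: ['spoon', 'car', 'to'] (min_width=12, slack=5)
Line 5: ['river', 'river'] (min_width=11, slack=6)
Line 6: ['system', 'guitar'] (min_width=13, slack=4)
Line 7: ['word', 'sweet', 'who'] (min_width=14, slack=3)

Answer: |rock everything  |
|data cat bear    |
|oats microwave   |
|spoon car to     |
|river river      |
|system guitar    |
|word sweet who   |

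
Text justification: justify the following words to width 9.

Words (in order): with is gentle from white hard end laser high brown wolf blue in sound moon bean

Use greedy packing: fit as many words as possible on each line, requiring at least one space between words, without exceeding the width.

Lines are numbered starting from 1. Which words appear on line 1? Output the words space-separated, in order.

Line 1: ['with', 'is'] (min_width=7, slack=2)
Line 2: ['gentle'] (min_width=6, slack=3)
Line 3: ['from'] (min_width=4, slack=5)
Line 4: ['white'] (min_width=5, slack=4)
Line 5: ['hard', 'end'] (min_width=8, slack=1)
Line 6: ['laser'] (min_width=5, slack=4)
Line 7: ['high'] (min_width=4, slack=5)
Line 8: ['brown'] (min_width=5, slack=4)
Line 9: ['wolf', 'blue'] (min_width=9, slack=0)
Line 10: ['in', 'sound'] (min_width=8, slack=1)
Line 11: ['moon', 'bean'] (min_width=9, slack=0)

Answer: with is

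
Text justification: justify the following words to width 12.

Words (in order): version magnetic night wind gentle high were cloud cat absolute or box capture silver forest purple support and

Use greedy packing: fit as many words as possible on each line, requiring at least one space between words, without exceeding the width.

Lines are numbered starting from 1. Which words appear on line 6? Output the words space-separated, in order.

Answer: cat absolute

Derivation:
Line 1: ['version'] (min_width=7, slack=5)
Line 2: ['magnetic'] (min_width=8, slack=4)
Line 3: ['night', 'wind'] (min_width=10, slack=2)
Line 4: ['gentle', 'high'] (min_width=11, slack=1)
Line 5: ['were', 'cloud'] (min_width=10, slack=2)
Line 6: ['cat', 'absolute'] (min_width=12, slack=0)
Line 7: ['or', 'box'] (min_width=6, slack=6)
Line 8: ['capture'] (min_width=7, slack=5)
Line 9: ['silver'] (min_width=6, slack=6)
Line 10: ['forest'] (min_width=6, slack=6)
Line 11: ['purple'] (min_width=6, slack=6)
Line 12: ['support', 'and'] (min_width=11, slack=1)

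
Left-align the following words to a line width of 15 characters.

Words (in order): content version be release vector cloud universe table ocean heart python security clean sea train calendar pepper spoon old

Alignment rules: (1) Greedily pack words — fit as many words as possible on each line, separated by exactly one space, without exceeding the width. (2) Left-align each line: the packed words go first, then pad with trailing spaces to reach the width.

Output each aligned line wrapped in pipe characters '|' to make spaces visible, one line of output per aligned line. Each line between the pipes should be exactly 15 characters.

Answer: |content version|
|be release     |
|vector cloud   |
|universe table |
|ocean heart    |
|python security|
|clean sea train|
|calendar pepper|
|spoon old      |

Derivation:
Line 1: ['content', 'version'] (min_width=15, slack=0)
Line 2: ['be', 'release'] (min_width=10, slack=5)
Line 3: ['vector', 'cloud'] (min_width=12, slack=3)
Line 4: ['universe', 'table'] (min_width=14, slack=1)
Line 5: ['ocean', 'heart'] (min_width=11, slack=4)
Line 6: ['python', 'security'] (min_width=15, slack=0)
Line 7: ['clean', 'sea', 'train'] (min_width=15, slack=0)
Line 8: ['calendar', 'pepper'] (min_width=15, slack=0)
Line 9: ['spoon', 'old'] (min_width=9, slack=6)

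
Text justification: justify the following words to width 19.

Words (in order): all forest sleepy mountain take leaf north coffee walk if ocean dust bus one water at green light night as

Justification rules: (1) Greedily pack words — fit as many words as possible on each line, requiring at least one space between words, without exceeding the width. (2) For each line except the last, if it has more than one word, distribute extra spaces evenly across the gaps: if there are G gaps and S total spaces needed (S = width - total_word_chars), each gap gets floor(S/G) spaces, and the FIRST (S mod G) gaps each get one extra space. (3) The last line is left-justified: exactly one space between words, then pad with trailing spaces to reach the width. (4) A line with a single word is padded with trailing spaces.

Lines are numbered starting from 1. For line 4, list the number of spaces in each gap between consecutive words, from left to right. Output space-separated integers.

Answer: 2 2 1

Derivation:
Line 1: ['all', 'forest', 'sleepy'] (min_width=17, slack=2)
Line 2: ['mountain', 'take', 'leaf'] (min_width=18, slack=1)
Line 3: ['north', 'coffee', 'walk'] (min_width=17, slack=2)
Line 4: ['if', 'ocean', 'dust', 'bus'] (min_width=17, slack=2)
Line 5: ['one', 'water', 'at', 'green'] (min_width=18, slack=1)
Line 6: ['light', 'night', 'as'] (min_width=14, slack=5)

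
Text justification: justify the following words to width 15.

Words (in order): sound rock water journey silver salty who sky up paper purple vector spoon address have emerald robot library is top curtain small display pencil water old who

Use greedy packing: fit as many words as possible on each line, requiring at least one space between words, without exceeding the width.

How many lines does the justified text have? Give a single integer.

Answer: 12

Derivation:
Line 1: ['sound', 'rock'] (min_width=10, slack=5)
Line 2: ['water', 'journey'] (min_width=13, slack=2)
Line 3: ['silver', 'salty'] (min_width=12, slack=3)
Line 4: ['who', 'sky', 'up'] (min_width=10, slack=5)
Line 5: ['paper', 'purple'] (min_width=12, slack=3)
Line 6: ['vector', 'spoon'] (min_width=12, slack=3)
Line 7: ['address', 'have'] (min_width=12, slack=3)
Line 8: ['emerald', 'robot'] (min_width=13, slack=2)
Line 9: ['library', 'is', 'top'] (min_width=14, slack=1)
Line 10: ['curtain', 'small'] (min_width=13, slack=2)
Line 11: ['display', 'pencil'] (min_width=14, slack=1)
Line 12: ['water', 'old', 'who'] (min_width=13, slack=2)
Total lines: 12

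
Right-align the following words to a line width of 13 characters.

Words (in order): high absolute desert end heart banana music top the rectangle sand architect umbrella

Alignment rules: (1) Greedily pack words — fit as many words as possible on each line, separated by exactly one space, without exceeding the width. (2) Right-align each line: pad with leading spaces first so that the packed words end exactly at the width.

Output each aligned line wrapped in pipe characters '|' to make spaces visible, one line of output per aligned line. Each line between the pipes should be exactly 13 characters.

Line 1: ['high', 'absolute'] (min_width=13, slack=0)
Line 2: ['desert', 'end'] (min_width=10, slack=3)
Line 3: ['heart', 'banana'] (min_width=12, slack=1)
Line 4: ['music', 'top', 'the'] (min_width=13, slack=0)
Line 5: ['rectangle'] (min_width=9, slack=4)
Line 6: ['sand'] (min_width=4, slack=9)
Line 7: ['architect'] (min_width=9, slack=4)
Line 8: ['umbrella'] (min_width=8, slack=5)

Answer: |high absolute|
|   desert end|
| heart banana|
|music top the|
|    rectangle|
|         sand|
|    architect|
|     umbrella|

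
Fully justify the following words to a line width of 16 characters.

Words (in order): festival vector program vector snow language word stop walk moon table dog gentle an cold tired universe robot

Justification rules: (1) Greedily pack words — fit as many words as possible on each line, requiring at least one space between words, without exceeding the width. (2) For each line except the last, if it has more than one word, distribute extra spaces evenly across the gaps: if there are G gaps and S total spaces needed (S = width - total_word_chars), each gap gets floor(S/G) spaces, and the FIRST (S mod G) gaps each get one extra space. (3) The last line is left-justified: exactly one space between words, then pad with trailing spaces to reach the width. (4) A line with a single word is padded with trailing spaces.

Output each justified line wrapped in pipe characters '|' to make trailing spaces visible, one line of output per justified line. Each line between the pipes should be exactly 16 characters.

Line 1: ['festival', 'vector'] (min_width=15, slack=1)
Line 2: ['program', 'vector'] (min_width=14, slack=2)
Line 3: ['snow', 'language'] (min_width=13, slack=3)
Line 4: ['word', 'stop', 'walk'] (min_width=14, slack=2)
Line 5: ['moon', 'table', 'dog'] (min_width=14, slack=2)
Line 6: ['gentle', 'an', 'cold'] (min_width=14, slack=2)
Line 7: ['tired', 'universe'] (min_width=14, slack=2)
Line 8: ['robot'] (min_width=5, slack=11)

Answer: |festival  vector|
|program   vector|
|snow    language|
|word  stop  walk|
|moon  table  dog|
|gentle  an  cold|
|tired   universe|
|robot           |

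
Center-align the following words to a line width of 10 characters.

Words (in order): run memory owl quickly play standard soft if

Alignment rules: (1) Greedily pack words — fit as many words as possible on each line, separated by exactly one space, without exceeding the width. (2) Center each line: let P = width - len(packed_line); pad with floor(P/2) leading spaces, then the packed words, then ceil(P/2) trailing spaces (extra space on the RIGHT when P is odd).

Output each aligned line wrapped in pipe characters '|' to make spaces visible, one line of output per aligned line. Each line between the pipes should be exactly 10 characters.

Answer: |run memory|
|   owl    |
| quickly  |
|   play   |
| standard |
| soft if  |

Derivation:
Line 1: ['run', 'memory'] (min_width=10, slack=0)
Line 2: ['owl'] (min_width=3, slack=7)
Line 3: ['quickly'] (min_width=7, slack=3)
Line 4: ['play'] (min_width=4, slack=6)
Line 5: ['standard'] (min_width=8, slack=2)
Line 6: ['soft', 'if'] (min_width=7, slack=3)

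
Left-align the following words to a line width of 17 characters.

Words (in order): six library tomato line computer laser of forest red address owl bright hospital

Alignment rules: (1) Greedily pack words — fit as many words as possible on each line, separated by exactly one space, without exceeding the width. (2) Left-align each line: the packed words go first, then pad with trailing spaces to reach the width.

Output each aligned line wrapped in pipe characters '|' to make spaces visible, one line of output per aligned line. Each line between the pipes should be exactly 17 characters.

Line 1: ['six', 'library'] (min_width=11, slack=6)
Line 2: ['tomato', 'line'] (min_width=11, slack=6)
Line 3: ['computer', 'laser', 'of'] (min_width=17, slack=0)
Line 4: ['forest', 'red'] (min_width=10, slack=7)
Line 5: ['address', 'owl'] (min_width=11, slack=6)
Line 6: ['bright', 'hospital'] (min_width=15, slack=2)

Answer: |six library      |
|tomato line      |
|computer laser of|
|forest red       |
|address owl      |
|bright hospital  |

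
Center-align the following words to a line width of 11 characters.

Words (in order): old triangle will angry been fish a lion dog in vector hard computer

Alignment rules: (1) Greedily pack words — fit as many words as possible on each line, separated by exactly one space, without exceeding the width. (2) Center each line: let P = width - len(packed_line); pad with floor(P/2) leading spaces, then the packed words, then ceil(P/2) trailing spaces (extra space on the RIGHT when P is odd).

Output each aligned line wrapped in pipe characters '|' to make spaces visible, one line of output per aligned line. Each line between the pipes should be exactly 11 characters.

Answer: |    old    |
| triangle  |
|will angry |
|been fish a|
|lion dog in|
|vector hard|
| computer  |

Derivation:
Line 1: ['old'] (min_width=3, slack=8)
Line 2: ['triangle'] (min_width=8, slack=3)
Line 3: ['will', 'angry'] (min_width=10, slack=1)
Line 4: ['been', 'fish', 'a'] (min_width=11, slack=0)
Line 5: ['lion', 'dog', 'in'] (min_width=11, slack=0)
Line 6: ['vector', 'hard'] (min_width=11, slack=0)
Line 7: ['computer'] (min_width=8, slack=3)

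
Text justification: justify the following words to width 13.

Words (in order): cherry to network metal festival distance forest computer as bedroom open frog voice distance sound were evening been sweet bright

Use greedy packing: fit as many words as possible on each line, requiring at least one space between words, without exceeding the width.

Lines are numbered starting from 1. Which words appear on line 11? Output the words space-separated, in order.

Answer: evening been

Derivation:
Line 1: ['cherry', 'to'] (min_width=9, slack=4)
Line 2: ['network', 'metal'] (min_width=13, slack=0)
Line 3: ['festival'] (min_width=8, slack=5)
Line 4: ['distance'] (min_width=8, slack=5)
Line 5: ['forest'] (min_width=6, slack=7)
Line 6: ['computer', 'as'] (min_width=11, slack=2)
Line 7: ['bedroom', 'open'] (min_width=12, slack=1)
Line 8: ['frog', 'voice'] (min_width=10, slack=3)
Line 9: ['distance'] (min_width=8, slack=5)
Line 10: ['sound', 'were'] (min_width=10, slack=3)
Line 11: ['evening', 'been'] (min_width=12, slack=1)
Line 12: ['sweet', 'bright'] (min_width=12, slack=1)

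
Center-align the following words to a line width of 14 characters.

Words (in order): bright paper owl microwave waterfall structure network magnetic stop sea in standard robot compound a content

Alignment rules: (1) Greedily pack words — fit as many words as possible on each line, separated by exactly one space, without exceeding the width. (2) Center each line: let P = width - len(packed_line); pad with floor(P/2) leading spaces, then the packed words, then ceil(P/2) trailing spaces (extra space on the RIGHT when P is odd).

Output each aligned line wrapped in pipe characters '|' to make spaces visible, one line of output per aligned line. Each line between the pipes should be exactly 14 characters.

Line 1: ['bright', 'paper'] (min_width=12, slack=2)
Line 2: ['owl', 'microwave'] (min_width=13, slack=1)
Line 3: ['waterfall'] (min_width=9, slack=5)
Line 4: ['structure'] (min_width=9, slack=5)
Line 5: ['network'] (min_width=7, slack=7)
Line 6: ['magnetic', 'stop'] (min_width=13, slack=1)
Line 7: ['sea', 'in'] (min_width=6, slack=8)
Line 8: ['standard', 'robot'] (min_width=14, slack=0)
Line 9: ['compound', 'a'] (min_width=10, slack=4)
Line 10: ['content'] (min_width=7, slack=7)

Answer: | bright paper |
|owl microwave |
|  waterfall   |
|  structure   |
|   network    |
|magnetic stop |
|    sea in    |
|standard robot|
|  compound a  |
|   content    |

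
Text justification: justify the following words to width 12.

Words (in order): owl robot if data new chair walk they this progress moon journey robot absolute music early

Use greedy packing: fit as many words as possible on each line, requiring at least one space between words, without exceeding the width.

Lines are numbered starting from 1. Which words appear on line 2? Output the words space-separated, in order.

Answer: data new

Derivation:
Line 1: ['owl', 'robot', 'if'] (min_width=12, slack=0)
Line 2: ['data', 'new'] (min_width=8, slack=4)
Line 3: ['chair', 'walk'] (min_width=10, slack=2)
Line 4: ['they', 'this'] (min_width=9, slack=3)
Line 5: ['progress'] (min_width=8, slack=4)
Line 6: ['moon', 'journey'] (min_width=12, slack=0)
Line 7: ['robot'] (min_width=5, slack=7)
Line 8: ['absolute'] (min_width=8, slack=4)
Line 9: ['music', 'early'] (min_width=11, slack=1)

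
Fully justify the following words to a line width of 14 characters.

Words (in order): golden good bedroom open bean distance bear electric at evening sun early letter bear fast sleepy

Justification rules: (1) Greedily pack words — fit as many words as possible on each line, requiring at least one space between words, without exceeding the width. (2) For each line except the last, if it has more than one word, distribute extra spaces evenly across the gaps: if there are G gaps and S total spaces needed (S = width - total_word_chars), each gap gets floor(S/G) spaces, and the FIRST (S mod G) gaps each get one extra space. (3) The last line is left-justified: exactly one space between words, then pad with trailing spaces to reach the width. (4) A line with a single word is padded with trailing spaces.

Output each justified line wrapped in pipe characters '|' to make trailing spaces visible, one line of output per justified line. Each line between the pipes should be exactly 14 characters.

Answer: |golden    good|
|bedroom   open|
|bean  distance|
|bear  electric|
|at evening sun|
|early   letter|
|bear      fast|
|sleepy        |

Derivation:
Line 1: ['golden', 'good'] (min_width=11, slack=3)
Line 2: ['bedroom', 'open'] (min_width=12, slack=2)
Line 3: ['bean', 'distance'] (min_width=13, slack=1)
Line 4: ['bear', 'electric'] (min_width=13, slack=1)
Line 5: ['at', 'evening', 'sun'] (min_width=14, slack=0)
Line 6: ['early', 'letter'] (min_width=12, slack=2)
Line 7: ['bear', 'fast'] (min_width=9, slack=5)
Line 8: ['sleepy'] (min_width=6, slack=8)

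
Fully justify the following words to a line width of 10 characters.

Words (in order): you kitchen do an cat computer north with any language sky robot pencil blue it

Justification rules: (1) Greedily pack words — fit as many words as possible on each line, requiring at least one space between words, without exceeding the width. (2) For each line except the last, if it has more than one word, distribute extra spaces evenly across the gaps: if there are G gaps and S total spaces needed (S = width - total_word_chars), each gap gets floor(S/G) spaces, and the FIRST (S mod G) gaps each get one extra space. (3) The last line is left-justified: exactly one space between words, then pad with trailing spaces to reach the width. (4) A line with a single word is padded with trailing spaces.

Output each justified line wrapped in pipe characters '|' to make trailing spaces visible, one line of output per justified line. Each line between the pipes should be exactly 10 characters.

Line 1: ['you'] (min_width=3, slack=7)
Line 2: ['kitchen', 'do'] (min_width=10, slack=0)
Line 3: ['an', 'cat'] (min_width=6, slack=4)
Line 4: ['computer'] (min_width=8, slack=2)
Line 5: ['north', 'with'] (min_width=10, slack=0)
Line 6: ['any'] (min_width=3, slack=7)
Line 7: ['language'] (min_width=8, slack=2)
Line 8: ['sky', 'robot'] (min_width=9, slack=1)
Line 9: ['pencil'] (min_width=6, slack=4)
Line 10: ['blue', 'it'] (min_width=7, slack=3)

Answer: |you       |
|kitchen do|
|an     cat|
|computer  |
|north with|
|any       |
|language  |
|sky  robot|
|pencil    |
|blue it   |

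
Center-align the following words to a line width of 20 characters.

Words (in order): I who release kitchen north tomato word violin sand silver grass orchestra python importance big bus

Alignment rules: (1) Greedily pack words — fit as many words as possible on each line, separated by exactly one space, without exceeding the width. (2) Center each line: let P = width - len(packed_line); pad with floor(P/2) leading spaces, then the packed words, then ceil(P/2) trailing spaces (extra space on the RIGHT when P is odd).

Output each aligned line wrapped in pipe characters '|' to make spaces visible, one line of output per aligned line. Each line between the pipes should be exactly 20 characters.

Answer: |   I who release    |
|kitchen north tomato|
|  word violin sand  |
|    silver grass    |
|  orchestra python  |
| importance big bus |

Derivation:
Line 1: ['I', 'who', 'release'] (min_width=13, slack=7)
Line 2: ['kitchen', 'north', 'tomato'] (min_width=20, slack=0)
Line 3: ['word', 'violin', 'sand'] (min_width=16, slack=4)
Line 4: ['silver', 'grass'] (min_width=12, slack=8)
Line 5: ['orchestra', 'python'] (min_width=16, slack=4)
Line 6: ['importance', 'big', 'bus'] (min_width=18, slack=2)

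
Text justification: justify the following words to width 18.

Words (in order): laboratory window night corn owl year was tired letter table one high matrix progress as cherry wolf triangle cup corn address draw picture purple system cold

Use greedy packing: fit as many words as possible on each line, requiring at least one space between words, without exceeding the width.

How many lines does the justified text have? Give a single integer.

Line 1: ['laboratory', 'window'] (min_width=17, slack=1)
Line 2: ['night', 'corn', 'owl'] (min_width=14, slack=4)
Line 3: ['year', 'was', 'tired'] (min_width=14, slack=4)
Line 4: ['letter', 'table', 'one'] (min_width=16, slack=2)
Line 5: ['high', 'matrix'] (min_width=11, slack=7)
Line 6: ['progress', 'as', 'cherry'] (min_width=18, slack=0)
Line 7: ['wolf', 'triangle', 'cup'] (min_width=17, slack=1)
Line 8: ['corn', 'address', 'draw'] (min_width=17, slack=1)
Line 9: ['picture', 'purple'] (min_width=14, slack=4)
Line 10: ['system', 'cold'] (min_width=11, slack=7)
Total lines: 10

Answer: 10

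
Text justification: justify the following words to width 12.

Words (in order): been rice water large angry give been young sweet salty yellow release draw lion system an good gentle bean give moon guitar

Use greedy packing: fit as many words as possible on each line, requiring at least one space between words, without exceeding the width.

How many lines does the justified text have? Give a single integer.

Answer: 12

Derivation:
Line 1: ['been', 'rice'] (min_width=9, slack=3)
Line 2: ['water', 'large'] (min_width=11, slack=1)
Line 3: ['angry', 'give'] (min_width=10, slack=2)
Line 4: ['been', 'young'] (min_width=10, slack=2)
Line 5: ['sweet', 'salty'] (min_width=11, slack=1)
Line 6: ['yellow'] (min_width=6, slack=6)
Line 7: ['release', 'draw'] (min_width=12, slack=0)
Line 8: ['lion', 'system'] (min_width=11, slack=1)
Line 9: ['an', 'good'] (min_width=7, slack=5)
Line 10: ['gentle', 'bean'] (min_width=11, slack=1)
Line 11: ['give', 'moon'] (min_width=9, slack=3)
Line 12: ['guitar'] (min_width=6, slack=6)
Total lines: 12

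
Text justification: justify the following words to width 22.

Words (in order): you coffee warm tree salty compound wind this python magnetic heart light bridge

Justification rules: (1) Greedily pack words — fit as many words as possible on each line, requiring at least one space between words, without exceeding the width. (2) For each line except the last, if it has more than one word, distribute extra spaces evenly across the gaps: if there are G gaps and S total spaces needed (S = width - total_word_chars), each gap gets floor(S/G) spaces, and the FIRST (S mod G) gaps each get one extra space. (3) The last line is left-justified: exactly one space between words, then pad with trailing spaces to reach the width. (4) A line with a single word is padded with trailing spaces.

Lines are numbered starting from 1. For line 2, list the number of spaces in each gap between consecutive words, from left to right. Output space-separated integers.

Answer: 3 2

Derivation:
Line 1: ['you', 'coffee', 'warm', 'tree'] (min_width=20, slack=2)
Line 2: ['salty', 'compound', 'wind'] (min_width=19, slack=3)
Line 3: ['this', 'python', 'magnetic'] (min_width=20, slack=2)
Line 4: ['heart', 'light', 'bridge'] (min_width=18, slack=4)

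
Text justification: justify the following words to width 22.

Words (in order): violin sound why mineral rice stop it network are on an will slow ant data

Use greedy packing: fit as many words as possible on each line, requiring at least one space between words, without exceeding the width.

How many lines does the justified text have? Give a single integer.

Line 1: ['violin', 'sound', 'why'] (min_width=16, slack=6)
Line 2: ['mineral', 'rice', 'stop', 'it'] (min_width=20, slack=2)
Line 3: ['network', 'are', 'on', 'an', 'will'] (min_width=22, slack=0)
Line 4: ['slow', 'ant', 'data'] (min_width=13, slack=9)
Total lines: 4

Answer: 4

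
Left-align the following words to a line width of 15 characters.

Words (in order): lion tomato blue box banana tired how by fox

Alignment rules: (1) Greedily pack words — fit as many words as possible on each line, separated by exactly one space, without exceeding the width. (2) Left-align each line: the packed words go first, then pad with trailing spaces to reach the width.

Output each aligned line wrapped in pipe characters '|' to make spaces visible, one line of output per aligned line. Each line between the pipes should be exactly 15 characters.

Answer: |lion tomato    |
|blue box banana|
|tired how by   |
|fox            |

Derivation:
Line 1: ['lion', 'tomato'] (min_width=11, slack=4)
Line 2: ['blue', 'box', 'banana'] (min_width=15, slack=0)
Line 3: ['tired', 'how', 'by'] (min_width=12, slack=3)
Line 4: ['fox'] (min_width=3, slack=12)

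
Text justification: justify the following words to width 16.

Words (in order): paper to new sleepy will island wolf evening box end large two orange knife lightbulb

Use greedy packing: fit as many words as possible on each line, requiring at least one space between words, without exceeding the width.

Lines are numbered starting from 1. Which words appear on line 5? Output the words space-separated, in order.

Answer: large two orange

Derivation:
Line 1: ['paper', 'to', 'new'] (min_width=12, slack=4)
Line 2: ['sleepy', 'will'] (min_width=11, slack=5)
Line 3: ['island', 'wolf'] (min_width=11, slack=5)
Line 4: ['evening', 'box', 'end'] (min_width=15, slack=1)
Line 5: ['large', 'two', 'orange'] (min_width=16, slack=0)
Line 6: ['knife', 'lightbulb'] (min_width=15, slack=1)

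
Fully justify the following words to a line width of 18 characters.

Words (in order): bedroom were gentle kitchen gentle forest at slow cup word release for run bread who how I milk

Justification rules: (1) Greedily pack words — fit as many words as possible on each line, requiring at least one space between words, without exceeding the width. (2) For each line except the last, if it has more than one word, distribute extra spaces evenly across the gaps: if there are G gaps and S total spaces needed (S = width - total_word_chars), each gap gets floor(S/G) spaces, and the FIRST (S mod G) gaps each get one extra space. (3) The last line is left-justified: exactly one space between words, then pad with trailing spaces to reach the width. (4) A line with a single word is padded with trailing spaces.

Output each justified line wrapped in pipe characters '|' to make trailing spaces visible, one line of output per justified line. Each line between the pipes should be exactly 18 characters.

Answer: |bedroom       were|
|gentle     kitchen|
|gentle  forest  at|
|slow    cup   word|
|release   for  run|
|bread  who  how  I|
|milk              |

Derivation:
Line 1: ['bedroom', 'were'] (min_width=12, slack=6)
Line 2: ['gentle', 'kitchen'] (min_width=14, slack=4)
Line 3: ['gentle', 'forest', 'at'] (min_width=16, slack=2)
Line 4: ['slow', 'cup', 'word'] (min_width=13, slack=5)
Line 5: ['release', 'for', 'run'] (min_width=15, slack=3)
Line 6: ['bread', 'who', 'how', 'I'] (min_width=15, slack=3)
Line 7: ['milk'] (min_width=4, slack=14)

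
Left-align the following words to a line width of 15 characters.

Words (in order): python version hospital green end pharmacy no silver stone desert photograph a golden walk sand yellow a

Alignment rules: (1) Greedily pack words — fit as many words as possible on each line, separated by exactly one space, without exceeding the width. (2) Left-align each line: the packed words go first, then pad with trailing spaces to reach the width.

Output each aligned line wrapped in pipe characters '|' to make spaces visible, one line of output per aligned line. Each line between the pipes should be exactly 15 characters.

Answer: |python version |
|hospital green |
|end pharmacy no|
|silver stone   |
|desert         |
|photograph a   |
|golden walk    |
|sand yellow a  |

Derivation:
Line 1: ['python', 'version'] (min_width=14, slack=1)
Line 2: ['hospital', 'green'] (min_width=14, slack=1)
Line 3: ['end', 'pharmacy', 'no'] (min_width=15, slack=0)
Line 4: ['silver', 'stone'] (min_width=12, slack=3)
Line 5: ['desert'] (min_width=6, slack=9)
Line 6: ['photograph', 'a'] (min_width=12, slack=3)
Line 7: ['golden', 'walk'] (min_width=11, slack=4)
Line 8: ['sand', 'yellow', 'a'] (min_width=13, slack=2)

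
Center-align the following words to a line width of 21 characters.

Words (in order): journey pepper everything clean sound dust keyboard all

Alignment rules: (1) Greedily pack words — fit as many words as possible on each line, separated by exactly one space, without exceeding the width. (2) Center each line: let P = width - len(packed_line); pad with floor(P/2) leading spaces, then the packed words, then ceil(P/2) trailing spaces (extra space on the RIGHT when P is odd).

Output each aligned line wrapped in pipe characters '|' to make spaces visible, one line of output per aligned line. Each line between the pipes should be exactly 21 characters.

Answer: |   journey pepper    |
|  everything clean   |
| sound dust keyboard |
|         all         |

Derivation:
Line 1: ['journey', 'pepper'] (min_width=14, slack=7)
Line 2: ['everything', 'clean'] (min_width=16, slack=5)
Line 3: ['sound', 'dust', 'keyboard'] (min_width=19, slack=2)
Line 4: ['all'] (min_width=3, slack=18)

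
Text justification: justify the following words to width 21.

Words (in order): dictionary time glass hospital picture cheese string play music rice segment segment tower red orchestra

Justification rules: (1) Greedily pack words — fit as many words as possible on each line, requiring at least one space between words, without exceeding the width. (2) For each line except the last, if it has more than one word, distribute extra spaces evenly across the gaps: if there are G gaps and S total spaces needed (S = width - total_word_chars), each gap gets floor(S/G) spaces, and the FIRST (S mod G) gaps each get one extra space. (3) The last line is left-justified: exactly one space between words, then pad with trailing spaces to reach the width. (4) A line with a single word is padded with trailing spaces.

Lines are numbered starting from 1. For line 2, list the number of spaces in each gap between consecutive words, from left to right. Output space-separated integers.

Line 1: ['dictionary', 'time', 'glass'] (min_width=21, slack=0)
Line 2: ['hospital', 'picture'] (min_width=16, slack=5)
Line 3: ['cheese', 'string', 'play'] (min_width=18, slack=3)
Line 4: ['music', 'rice', 'segment'] (min_width=18, slack=3)
Line 5: ['segment', 'tower', 'red'] (min_width=17, slack=4)
Line 6: ['orchestra'] (min_width=9, slack=12)

Answer: 6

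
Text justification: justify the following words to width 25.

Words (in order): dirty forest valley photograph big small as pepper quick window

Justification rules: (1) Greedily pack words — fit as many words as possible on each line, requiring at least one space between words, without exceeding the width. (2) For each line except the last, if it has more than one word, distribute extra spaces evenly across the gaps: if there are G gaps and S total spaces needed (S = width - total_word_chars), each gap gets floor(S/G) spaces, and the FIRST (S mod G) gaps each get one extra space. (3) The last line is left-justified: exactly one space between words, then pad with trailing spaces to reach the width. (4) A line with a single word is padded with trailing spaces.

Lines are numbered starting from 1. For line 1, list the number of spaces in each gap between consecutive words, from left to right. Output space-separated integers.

Line 1: ['dirty', 'forest', 'valley'] (min_width=19, slack=6)
Line 2: ['photograph', 'big', 'small', 'as'] (min_width=23, slack=2)
Line 3: ['pepper', 'quick', 'window'] (min_width=19, slack=6)

Answer: 4 4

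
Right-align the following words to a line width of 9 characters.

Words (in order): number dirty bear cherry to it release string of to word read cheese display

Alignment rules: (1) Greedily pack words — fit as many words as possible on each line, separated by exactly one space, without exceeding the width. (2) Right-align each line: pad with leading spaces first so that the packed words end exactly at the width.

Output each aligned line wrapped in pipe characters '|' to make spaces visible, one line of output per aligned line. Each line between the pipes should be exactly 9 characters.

Answer: |   number|
|    dirty|
|     bear|
|cherry to|
|       it|
|  release|
|string of|
|  to word|
|     read|
|   cheese|
|  display|

Derivation:
Line 1: ['number'] (min_width=6, slack=3)
Line 2: ['dirty'] (min_width=5, slack=4)
Line 3: ['bear'] (min_width=4, slack=5)
Line 4: ['cherry', 'to'] (min_width=9, slack=0)
Line 5: ['it'] (min_width=2, slack=7)
Line 6: ['release'] (min_width=7, slack=2)
Line 7: ['string', 'of'] (min_width=9, slack=0)
Line 8: ['to', 'word'] (min_width=7, slack=2)
Line 9: ['read'] (min_width=4, slack=5)
Line 10: ['cheese'] (min_width=6, slack=3)
Line 11: ['display'] (min_width=7, slack=2)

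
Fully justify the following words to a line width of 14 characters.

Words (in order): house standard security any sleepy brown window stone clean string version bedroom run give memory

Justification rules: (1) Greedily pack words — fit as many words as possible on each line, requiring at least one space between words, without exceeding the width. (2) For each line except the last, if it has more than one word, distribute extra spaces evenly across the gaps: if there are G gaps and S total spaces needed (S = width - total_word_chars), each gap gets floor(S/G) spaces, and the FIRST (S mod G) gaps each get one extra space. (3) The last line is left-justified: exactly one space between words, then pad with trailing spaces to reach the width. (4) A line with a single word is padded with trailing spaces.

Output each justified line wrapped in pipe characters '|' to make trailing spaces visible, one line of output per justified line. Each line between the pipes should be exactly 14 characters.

Line 1: ['house', 'standard'] (min_width=14, slack=0)
Line 2: ['security', 'any'] (min_width=12, slack=2)
Line 3: ['sleepy', 'brown'] (min_width=12, slack=2)
Line 4: ['window', 'stone'] (min_width=12, slack=2)
Line 5: ['clean', 'string'] (min_width=12, slack=2)
Line 6: ['version'] (min_width=7, slack=7)
Line 7: ['bedroom', 'run'] (min_width=11, slack=3)
Line 8: ['give', 'memory'] (min_width=11, slack=3)

Answer: |house standard|
|security   any|
|sleepy   brown|
|window   stone|
|clean   string|
|version       |
|bedroom    run|
|give memory   |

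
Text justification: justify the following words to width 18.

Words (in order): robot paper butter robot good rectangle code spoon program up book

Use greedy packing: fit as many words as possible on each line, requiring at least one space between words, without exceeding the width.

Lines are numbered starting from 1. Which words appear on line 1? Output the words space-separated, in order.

Answer: robot paper butter

Derivation:
Line 1: ['robot', 'paper', 'butter'] (min_width=18, slack=0)
Line 2: ['robot', 'good'] (min_width=10, slack=8)
Line 3: ['rectangle', 'code'] (min_width=14, slack=4)
Line 4: ['spoon', 'program', 'up'] (min_width=16, slack=2)
Line 5: ['book'] (min_width=4, slack=14)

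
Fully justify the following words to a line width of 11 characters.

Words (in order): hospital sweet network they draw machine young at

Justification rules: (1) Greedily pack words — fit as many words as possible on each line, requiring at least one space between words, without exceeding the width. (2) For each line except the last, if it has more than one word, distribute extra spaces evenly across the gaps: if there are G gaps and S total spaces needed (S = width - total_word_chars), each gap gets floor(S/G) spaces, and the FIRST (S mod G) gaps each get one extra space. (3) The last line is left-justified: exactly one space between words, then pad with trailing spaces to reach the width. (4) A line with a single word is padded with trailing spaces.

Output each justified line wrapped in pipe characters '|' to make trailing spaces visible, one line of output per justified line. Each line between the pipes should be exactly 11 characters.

Answer: |hospital   |
|sweet      |
|network    |
|they   draw|
|machine    |
|young at   |

Derivation:
Line 1: ['hospital'] (min_width=8, slack=3)
Line 2: ['sweet'] (min_width=5, slack=6)
Line 3: ['network'] (min_width=7, slack=4)
Line 4: ['they', 'draw'] (min_width=9, slack=2)
Line 5: ['machine'] (min_width=7, slack=4)
Line 6: ['young', 'at'] (min_width=8, slack=3)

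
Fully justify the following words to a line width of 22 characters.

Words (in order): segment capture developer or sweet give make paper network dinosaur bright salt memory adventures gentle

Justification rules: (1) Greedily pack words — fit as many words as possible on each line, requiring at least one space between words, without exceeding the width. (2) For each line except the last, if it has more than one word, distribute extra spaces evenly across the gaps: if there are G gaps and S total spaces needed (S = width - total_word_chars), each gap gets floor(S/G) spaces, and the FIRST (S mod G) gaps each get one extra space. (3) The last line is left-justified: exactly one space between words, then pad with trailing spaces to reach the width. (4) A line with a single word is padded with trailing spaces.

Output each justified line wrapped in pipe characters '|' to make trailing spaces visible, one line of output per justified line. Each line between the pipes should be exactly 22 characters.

Line 1: ['segment', 'capture'] (min_width=15, slack=7)
Line 2: ['developer', 'or', 'sweet'] (min_width=18, slack=4)
Line 3: ['give', 'make', 'paper'] (min_width=15, slack=7)
Line 4: ['network', 'dinosaur'] (min_width=16, slack=6)
Line 5: ['bright', 'salt', 'memory'] (min_width=18, slack=4)
Line 6: ['adventures', 'gentle'] (min_width=17, slack=5)

Answer: |segment        capture|
|developer   or   sweet|
|give     make    paper|
|network       dinosaur|
|bright   salt   memory|
|adventures gentle     |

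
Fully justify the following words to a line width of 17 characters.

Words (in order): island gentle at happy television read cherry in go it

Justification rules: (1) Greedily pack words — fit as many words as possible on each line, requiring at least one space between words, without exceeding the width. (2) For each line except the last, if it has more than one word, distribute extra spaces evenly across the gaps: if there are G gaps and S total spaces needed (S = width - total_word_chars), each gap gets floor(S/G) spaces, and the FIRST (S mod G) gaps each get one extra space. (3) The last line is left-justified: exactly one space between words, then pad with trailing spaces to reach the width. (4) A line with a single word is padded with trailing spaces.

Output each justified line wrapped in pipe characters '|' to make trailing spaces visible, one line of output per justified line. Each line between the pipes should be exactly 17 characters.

Line 1: ['island', 'gentle', 'at'] (min_width=16, slack=1)
Line 2: ['happy', 'television'] (min_width=16, slack=1)
Line 3: ['read', 'cherry', 'in', 'go'] (min_width=17, slack=0)
Line 4: ['it'] (min_width=2, slack=15)

Answer: |island  gentle at|
|happy  television|
|read cherry in go|
|it               |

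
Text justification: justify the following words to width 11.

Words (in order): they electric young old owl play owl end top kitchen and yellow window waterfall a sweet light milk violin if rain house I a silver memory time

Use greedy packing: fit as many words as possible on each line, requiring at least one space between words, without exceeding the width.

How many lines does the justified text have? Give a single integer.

Answer: 15

Derivation:
Line 1: ['they'] (min_width=4, slack=7)
Line 2: ['electric'] (min_width=8, slack=3)
Line 3: ['young', 'old'] (min_width=9, slack=2)
Line 4: ['owl', 'play'] (min_width=8, slack=3)
Line 5: ['owl', 'end', 'top'] (min_width=11, slack=0)
Line 6: ['kitchen', 'and'] (min_width=11, slack=0)
Line 7: ['yellow'] (min_width=6, slack=5)
Line 8: ['window'] (min_width=6, slack=5)
Line 9: ['waterfall', 'a'] (min_width=11, slack=0)
Line 10: ['sweet', 'light'] (min_width=11, slack=0)
Line 11: ['milk', 'violin'] (min_width=11, slack=0)
Line 12: ['if', 'rain'] (min_width=7, slack=4)
Line 13: ['house', 'I', 'a'] (min_width=9, slack=2)
Line 14: ['silver'] (min_width=6, slack=5)
Line 15: ['memory', 'time'] (min_width=11, slack=0)
Total lines: 15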